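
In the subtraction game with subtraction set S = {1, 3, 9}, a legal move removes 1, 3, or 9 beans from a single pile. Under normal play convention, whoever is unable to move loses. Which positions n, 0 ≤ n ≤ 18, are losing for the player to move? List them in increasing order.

n :  0  1  2  3  4  5  6  7  8  9 10 11 12 13 14 15 16 17 18
G :  0  1  0  1  0  1  0  1  0  1  0  1  0  1  0  1  0  1  0
P-positions are exactly the n with G(n) = 0.

0, 2, 4, 6, 8, 10, 12, 14, 16, 18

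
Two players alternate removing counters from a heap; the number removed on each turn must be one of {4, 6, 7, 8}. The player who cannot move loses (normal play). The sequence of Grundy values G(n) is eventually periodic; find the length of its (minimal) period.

12

G(0) = 0
G(1) = mex{} = 0
G(2) = mex{} = 0
G(3) = mex{} = 0
G(4) = mex{0} = 1
G(5) = mex{0} = 1
G(6) = mex{0,0} = 1
G(7) = mex{0,0,0} = 1
G(8) = mex{1,0,0,0} = 2
G(9) = mex{1,0,0,0} = 2
G(10) = mex{1,1,0,0} = 2
G(11) = mex{1,1,1,0} = 2
G(12) = mex{2,1,1,1} = 0
G(13) = mex{2,1,1,1} = 0
G(14) = mex{2,2,1,1} = 0
G(15) = mex{2,2,2,1} = 0
G(16) = mex{0,2,2,2} = 1
G(17) = mex{0,2,2,2} = 1
G(18) = mex{0,0,2,2} = 1
G(19) = mex{0,0,0,2} = 1
G(20) = mex{1,0,0,0} = 2
G(21) = mex{1,0,0,0} = 2
G(22) = mex{1,1,0,0} = 2
G(23) = mex{1,1,1,0} = 2
G(24) = mex{2,1,1,1} = 0
G(25) = mex{2,1,1,1} = 0
G(n+12) = G(n) holds for n = 0,…,7 (a full window of length max(S) = 8), so the sequence is purely periodic with period 12.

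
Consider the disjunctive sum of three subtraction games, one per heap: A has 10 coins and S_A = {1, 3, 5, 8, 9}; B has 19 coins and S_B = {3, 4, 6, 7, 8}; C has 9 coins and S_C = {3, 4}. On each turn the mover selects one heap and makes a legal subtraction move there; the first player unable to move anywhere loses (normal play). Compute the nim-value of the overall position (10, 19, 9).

Heap A, S = {1, 3, 5, 8, 9}:
n :  0  1  2  3  4  5  6  7  8  9 10
G :  0  1  0  1  0  1  0  1  2  3  2
G_A(10) = 2.
Heap B, S = {3, 4, 6, 7, 8}:
n :  0  1  2  3  4  5  6  7  8  9 10 11 12 13 14 15 16 17 18 19
G :  0  0  0  1  1  1  2  2  2  3  3  0  0  0  1  1  1  2  2  2
G_B(19) = 2.
Heap C, S = {3, 4}:
n : 0 1 2 3 4 5 6 7 8 9
G : 0 0 0 1 1 1 2 0 0 0
G_C(9) = 0.
Combined Grundy value = 2 ⊕ 2 ⊕ 0 = 0.

0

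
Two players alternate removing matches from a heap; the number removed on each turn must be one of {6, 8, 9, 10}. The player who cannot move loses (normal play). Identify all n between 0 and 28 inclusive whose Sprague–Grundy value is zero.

n :  0  1  2  3  4  5  6  7  8  9 10 11 12 13 14 15 16 17 18 19 20 21 22 23 24 25 26 27 28
G :  0  0  0  0  0  0  1  1  1  1  1  1  2  2  2  2  0  0  0  0  0  0  1  1  1  1  1  1  2
P-positions are exactly the n with G(n) = 0.

0, 1, 2, 3, 4, 5, 16, 17, 18, 19, 20, 21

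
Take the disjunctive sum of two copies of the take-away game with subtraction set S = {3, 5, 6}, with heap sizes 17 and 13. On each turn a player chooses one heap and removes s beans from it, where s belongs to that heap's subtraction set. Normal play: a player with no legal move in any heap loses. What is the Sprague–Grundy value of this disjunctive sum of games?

All heaps use S = {3, 5, 6}:
G(0) = 0
G(1) = mex{} = 0
G(2) = mex{} = 0
G(3) = mex{0} = 1
G(4) = mex{0} = 1
G(5) = mex{0,0} = 1
G(6) = mex{1,0,0} = 2
G(7) = mex{1,0,0} = 2
G(8) = mex{1,1,0} = 2
G(9) = mex{2,1,1} = 0
G(10) = mex{2,1,1} = 0
G(11) = mex{2,2,1} = 0
G(12) = mex{0,2,2} = 1
G(13) = mex{0,2,2} = 1
G(14) = mex{0,0,2} = 1
G(15) = mex{1,0,0} = 2
G(16) = mex{1,0,0} = 2
G(17) = mex{1,1,0} = 2
Heap A: G(17) = 2.
Heap B: G(13) = 1.
Combined Grundy value = 2 ⊕ 1 = 3.

3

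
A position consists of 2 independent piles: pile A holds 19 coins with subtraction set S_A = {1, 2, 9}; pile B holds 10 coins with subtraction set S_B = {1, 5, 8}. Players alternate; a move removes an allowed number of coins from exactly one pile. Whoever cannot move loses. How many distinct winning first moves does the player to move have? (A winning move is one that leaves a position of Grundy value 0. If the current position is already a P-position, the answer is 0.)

Pile A, S = {1, 2, 9}:
G(0) = 0
G(1) = mex{0} = 1
G(2) = mex{1,0} = 2
G(3) = mex{2,1} = 0
G(4) = mex{0,2} = 1
G(5) = mex{1,0} = 2
G(6) = mex{2,1} = 0
G(7) = mex{0,2} = 1
G(8) = mex{1,0} = 2
G(9) = mex{2,1,0} = 3
G(10) = mex{3,2,1} = 0
G(11) = mex{0,3,2} = 1
G(12) = mex{1,0,0} = 2
G(13) = mex{2,1,1} = 0
G(14) = mex{0,2,2} = 1
G(15) = mex{1,0,0} = 2
G(16) = mex{2,1,1} = 0
G(17) = mex{0,2,2} = 1
G(18) = mex{1,0,3} = 2
G(19) = mex{2,1,0} = 3
G_A(19) = 3.
Pile B, S = {1, 5, 8}:
G(0) = 0
G(1) = mex{0} = 1
G(2) = mex{1} = 0
G(3) = mex{0} = 1
G(4) = mex{1} = 0
G(5) = mex{0,0} = 1
G(6) = mex{1,1} = 0
G(7) = mex{0,0} = 1
G(8) = mex{1,1,0} = 2
G(9) = mex{2,0,1} = 3
G(10) = mex{3,1,0} = 2
G_B(10) = 2.
Combined Grundy value = 3 ⊕ 2 = 1.
A winning move leaves total XOR = 0, i.e. changes one component's Grundy value g to g ⊕ X where X is the current total.
Pile A: need g' = 3⊕1 = 2. Options: 19−1→G=2, 19−2→G=1, 19−9→G=0. Hits: 1.
Pile B: need g' = 2⊕1 = 3. Options: 10−1→G=3, 10−5→G=1, 10−8→G=0. Hits: 1.

2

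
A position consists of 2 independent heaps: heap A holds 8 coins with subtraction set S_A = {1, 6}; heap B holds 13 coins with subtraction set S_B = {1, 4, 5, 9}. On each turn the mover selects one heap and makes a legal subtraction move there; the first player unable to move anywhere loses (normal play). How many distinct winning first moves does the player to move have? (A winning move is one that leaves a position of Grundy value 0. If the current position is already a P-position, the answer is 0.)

Heap A, S = {1, 6}:
n : 0 1 2 3 4 5 6 7 8
G : 0 1 0 1 0 1 2 0 1
G_A(8) = 1.
Heap B, S = {1, 4, 5, 9}:
n :  0  1  2  3  4  5  6  7  8  9 10 11 12 13
G :  0  1  0  1  2  3  2  3  0  1  0  1  2  3
G_B(13) = 3.
Combined Grundy value = 1 ⊕ 3 = 2.
A winning move leaves total XOR = 0, i.e. changes one component's Grundy value g to g ⊕ X where X is the current total.
Heap A: need g' = 1⊕2 = 3. Options: 8−1→G=0, 8−6→G=0. Hits: 0.
Heap B: need g' = 3⊕2 = 1. Options: 13−1→G=2, 13−4→G=1, 13−5→G=0, 13−9→G=2. Hits: 1.

1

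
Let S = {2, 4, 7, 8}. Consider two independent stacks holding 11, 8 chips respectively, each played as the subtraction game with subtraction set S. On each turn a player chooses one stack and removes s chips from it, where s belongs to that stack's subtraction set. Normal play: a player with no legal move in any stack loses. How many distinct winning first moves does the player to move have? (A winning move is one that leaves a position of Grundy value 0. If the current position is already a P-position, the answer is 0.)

All stacks use S = {2, 4, 7, 8}:
n :  0  1  2  3  4  5  6  7  8  9 10 11
G :  0  0  1  1  2  2  0  3  1  4  2  0
Stack A: G(11) = 0.
Stack B: G(8) = 1.
Combined Grundy value = 0 ⊕ 1 = 1.
A winning move leaves total XOR = 0, i.e. changes one component's Grundy value g to g ⊕ X where X is the current total.
Stack A: need g' = 0⊕1 = 1. Options: 11−2→G=4, 11−4→G=3, 11−7→G=2, 11−8→G=1. Hits: 1.
Stack B: need g' = 1⊕1 = 0. Options: 8−2→G=0, 8−4→G=2, 8−7→G=0, 8−8→G=0. Hits: 3.

4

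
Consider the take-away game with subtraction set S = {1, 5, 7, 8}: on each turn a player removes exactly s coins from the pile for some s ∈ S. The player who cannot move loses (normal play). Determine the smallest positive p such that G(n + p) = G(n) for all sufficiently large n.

15

n :  0  1  2  3  4  5  6  7  8  9 10 11 12 13 14 15 16 17 18 19 20 21 22 23 24 25 26 27 28 29 30 31
G :  0  1  0  1  0  1  0  1  2  3  2  3  2  3  2  0  1  0  1  0  1  0  1  2  3  2  3  2  3  2  0  1
G(n+15) = G(n) holds for n = 0,…,7 (a full window of length max(S) = 8), so the sequence is purely periodic with period 15.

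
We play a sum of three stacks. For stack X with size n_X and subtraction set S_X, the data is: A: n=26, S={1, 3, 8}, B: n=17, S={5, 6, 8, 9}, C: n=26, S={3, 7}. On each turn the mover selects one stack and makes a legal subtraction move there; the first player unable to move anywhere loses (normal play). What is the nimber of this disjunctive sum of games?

0

Stack A, S = {1, 3, 8}:
n :  0  1  2  3  4  5  6  7  8  9 10 11 12 13 14 15 16 17 18 19 20 21 22 23 24 25 26
G :  0  1  0  1  0  1  0  1  2  3  2  0  1  0  1  0  1  0  1  2  3  2  0  1  0  1  0
G_A(26) = 0.
Stack B, S = {5, 6, 8, 9}:
n :  0  1  2  3  4  5  6  7  8  9 10 11 12 13 14 15 16 17
G :  0  0  0  0  0  1  1  1  1  1  2  2  2  2  0  0  0  0
G_B(17) = 0.
Stack C, S = {3, 7}:
G(0) = 0
G(1) = mex{} = 0
G(2) = mex{} = 0
G(3) = mex{0} = 1
G(4) = mex{0} = 1
G(5) = mex{0} = 1
G(6) = mex{1} = 0
G(7) = mex{1,0} = 2
G(8) = mex{1,0} = 2
G(9) = mex{0,0} = 1
G(10) = mex{2,1} = 0
G(11) = mex{2,1} = 0
G(12) = mex{1,1} = 0
G(13) = mex{0,0} = 1
G(14) = mex{0,2} = 1
G(15) = mex{0,2} = 1
G(16) = mex{1,1} = 0
G(17) = mex{1,0} = 2
G(18) = mex{1,0} = 2
G(19) = mex{0,0} = 1
G(20) = mex{2,1} = 0
G(21) = mex{2,1} = 0
G(22) = mex{1,1} = 0
G(23) = mex{0,0} = 1
G(24) = mex{0,2} = 1
G(25) = mex{0,2} = 1
G(26) = mex{1,1} = 0
G_C(26) = 0.
Combined Grundy value = 0 ⊕ 0 ⊕ 0 = 0.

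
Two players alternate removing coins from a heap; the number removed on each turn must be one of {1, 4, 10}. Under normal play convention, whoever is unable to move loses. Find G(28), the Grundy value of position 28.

G(0) = 0
G(1) = mex{0} = 1
G(2) = mex{1} = 0
G(3) = mex{0} = 1
G(4) = mex{1,0} = 2
G(5) = mex{2,1} = 0
G(6) = mex{0,0} = 1
G(7) = mex{1,1} = 0
G(8) = mex{0,2} = 1
G(9) = mex{1,0} = 2
G(10) = mex{2,1,0} = 3
G(11) = mex{3,0,1} = 2
G(12) = mex{2,1,0} = 3
G(13) = mex{3,2,1} = 0
G(14) = mex{0,3,2} = 1
G(15) = mex{1,2,0} = 3
G(16) = mex{3,3,1} = 0
G(17) = mex{0,0,0} = 1
G(18) = mex{1,1,1} = 0
G(19) = mex{0,3,2} = 1
G(20) = mex{1,0,3} = 2
G(21) = mex{2,1,2} = 0
G(22) = mex{0,0,3} = 1
G(23) = mex{1,1,0} = 2
G(24) = mex{2,2,1} = 0
G(25) = mex{0,0,3} = 1
G(26) = mex{1,1,0} = 2
G(27) = mex{2,2,1} = 0
G(28) = mex{0,0,0} = 1

1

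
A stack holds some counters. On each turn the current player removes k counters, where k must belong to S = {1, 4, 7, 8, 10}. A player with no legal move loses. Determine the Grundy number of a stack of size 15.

n :  0  1  2  3  4  5  6  7  8  9 10 11 12 13 14 15
G :  0  1  0  1  2  0  1  2  3  2  3  0  1  3  0  1

1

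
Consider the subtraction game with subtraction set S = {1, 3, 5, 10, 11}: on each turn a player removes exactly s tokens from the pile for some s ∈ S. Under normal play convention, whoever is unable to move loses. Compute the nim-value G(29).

G(0) = 0
G(1) = mex{0} = 1
G(2) = mex{1} = 0
G(3) = mex{0,0} = 1
G(4) = mex{1,1} = 0
G(5) = mex{0,0,0} = 1
G(6) = mex{1,1,1} = 0
G(7) = mex{0,0,0} = 1
G(8) = mex{1,1,1} = 0
G(9) = mex{0,0,0} = 1
G(10) = mex{1,1,1,0} = 2
G(11) = mex{2,0,0,1,0} = 3
G(12) = mex{3,1,1,0,1} = 2
G(13) = mex{2,2,0,1,0} = 3
G(14) = mex{3,3,1,0,1} = 2
G(15) = mex{2,2,2,1,0} = 3
G(16) = mex{3,3,3,0,1} = 2
G(17) = mex{2,2,2,1,0} = 3
G(18) = mex{3,3,3,0,1} = 2
G(19) = mex{2,2,2,1,0} = 3
G(20) = mex{3,3,3,2,1} = 0
G(21) = mex{0,2,2,3,2} = 1
G(22) = mex{1,3,3,2,3} = 0
G(23) = mex{0,0,2,3,2} = 1
G(24) = mex{1,1,3,2,3} = 0
G(25) = mex{0,0,0,3,2} = 1
G(26) = mex{1,1,1,2,3} = 0
G(27) = mex{0,0,0,3,2} = 1
G(28) = mex{1,1,1,2,3} = 0
G(29) = mex{0,0,0,3,2} = 1

1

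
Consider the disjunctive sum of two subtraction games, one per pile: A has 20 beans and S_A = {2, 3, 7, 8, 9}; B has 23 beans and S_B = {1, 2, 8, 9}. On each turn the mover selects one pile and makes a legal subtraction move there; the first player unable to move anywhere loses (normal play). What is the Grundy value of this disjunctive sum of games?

Pile A, S = {2, 3, 7, 8, 9}:
n :  0  1  2  3  4  5  6  7  8  9 10 11 12 13 14 15 16 17 18 19 20
G :  0  0  1  1  2  0  0  1  1  2  2  0  3  1  2  2  0  0  1  1  2
G_A(20) = 2.
Pile B, S = {1, 2, 8, 9}:
n :  0  1  2  3  4  5  6  7  8  9 10 11 12 13 14 15 16 17 18 19 20 21 22 23
G :  0  1  2  0  1  2  0  1  2  3  0  1  2  0  1  2  0  1  2  3  0  1  2  0
G_B(23) = 0.
Combined Grundy value = 2 ⊕ 0 = 2.

2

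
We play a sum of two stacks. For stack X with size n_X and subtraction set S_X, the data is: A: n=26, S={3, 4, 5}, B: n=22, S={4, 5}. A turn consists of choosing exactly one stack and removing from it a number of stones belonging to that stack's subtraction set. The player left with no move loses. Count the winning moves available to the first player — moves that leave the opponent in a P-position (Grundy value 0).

Stack A, S = {3, 4, 5}:
G(0) = 0
G(1) = mex{} = 0
G(2) = mex{} = 0
G(3) = mex{0} = 1
G(4) = mex{0,0} = 1
G(5) = mex{0,0,0} = 1
G(6) = mex{1,0,0} = 2
G(7) = mex{1,1,0} = 2
G(8) = mex{1,1,1} = 0
G(9) = mex{2,1,1} = 0
G(10) = mex{2,2,1} = 0
G(11) = mex{0,2,2} = 1
G(12) = mex{0,0,2} = 1
G(13) = mex{0,0,0} = 1
G(14) = mex{1,0,0} = 2
G(15) = mex{1,1,0} = 2
G(16) = mex{1,1,1} = 0
G(17) = mex{2,1,1} = 0
G(18) = mex{2,2,1} = 0
G(19) = mex{0,2,2} = 1
G(20) = mex{0,0,2} = 1
G(21) = mex{0,0,0} = 1
G(22) = mex{1,0,0} = 2
G(23) = mex{1,1,0} = 2
G(24) = mex{1,1,1} = 0
G(25) = mex{2,1,1} = 0
G(26) = mex{2,2,1} = 0
G_A(26) = 0.
Stack B, S = {4, 5}:
n :  0  1  2  3  4  5  6  7  8  9 10 11 12 13 14 15 16 17 18 19 20 21 22
G :  0  0  0  0  1  1  1  1  2  0  0  0  0  1  1  1  1  2  0  0  0  0  1
G_B(22) = 1.
Combined Grundy value = 0 ⊕ 1 = 1.
A winning move leaves total XOR = 0, i.e. changes one component's Grundy value g to g ⊕ X where X is the current total.
Stack A: need g' = 0⊕1 = 1. Options: 26−3→G=2, 26−4→G=2, 26−5→G=1. Hits: 1.
Stack B: need g' = 1⊕1 = 0. Options: 22−4→G=0, 22−5→G=2. Hits: 1.

2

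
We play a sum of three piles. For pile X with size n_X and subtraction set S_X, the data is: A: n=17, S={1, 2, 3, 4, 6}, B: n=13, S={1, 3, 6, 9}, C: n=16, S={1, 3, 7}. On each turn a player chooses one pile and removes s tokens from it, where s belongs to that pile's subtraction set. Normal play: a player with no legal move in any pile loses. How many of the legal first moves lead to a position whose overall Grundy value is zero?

Pile A, S = {1, 2, 3, 4, 6}:
G(0) = 0
G(1) = mex{0} = 1
G(2) = mex{1,0} = 2
G(3) = mex{2,1,0} = 3
G(4) = mex{3,2,1,0} = 4
G(5) = mex{4,3,2,1} = 0
G(6) = mex{0,4,3,2,0} = 1
G(7) = mex{1,0,4,3,1} = 2
G(8) = mex{2,1,0,4,2} = 3
G(9) = mex{3,2,1,0,3} = 4
G(10) = mex{4,3,2,1,4} = 0
G(11) = mex{0,4,3,2,0} = 1
G(12) = mex{1,0,4,3,1} = 2
G(13) = mex{2,1,0,4,2} = 3
G(14) = mex{3,2,1,0,3} = 4
G(15) = mex{4,3,2,1,4} = 0
G(16) = mex{0,4,3,2,0} = 1
G(17) = mex{1,0,4,3,1} = 2
G_A(17) = 2.
Pile B, S = {1, 3, 6, 9}:
G(0) = 0
G(1) = mex{0} = 1
G(2) = mex{1} = 0
G(3) = mex{0,0} = 1
G(4) = mex{1,1} = 0
G(5) = mex{0,0} = 1
G(6) = mex{1,1,0} = 2
G(7) = mex{2,0,1} = 3
G(8) = mex{3,1,0} = 2
G(9) = mex{2,2,1,0} = 3
G(10) = mex{3,3,0,1} = 2
G(11) = mex{2,2,1,0} = 3
G(12) = mex{3,3,2,1} = 0
G(13) = mex{0,2,3,0} = 1
G_B(13) = 1.
Pile C, S = {1, 3, 7}:
n :  0  1  2  3  4  5  6  7  8  9 10 11 12 13 14 15 16
G :  0  1  0  1  0  1  0  1  0  1  0  1  0  1  0  1  0
G_C(16) = 0.
Combined Grundy value = 2 ⊕ 1 ⊕ 0 = 3.
A winning move leaves total XOR = 0, i.e. changes one component's Grundy value g to g ⊕ X where X is the current total.
Pile A: need g' = 2⊕3 = 1. Options: 17−1→G=1, 17−2→G=0, 17−3→G=4, 17−4→G=3, 17−6→G=1. Hits: 2.
Pile B: need g' = 1⊕3 = 2. Options: 13−1→G=0, 13−3→G=2, 13−6→G=3, 13−9→G=0. Hits: 1.
Pile C: need g' = 0⊕3 = 3. Options: 16−1→G=1, 16−3→G=1, 16−7→G=1. Hits: 0.

3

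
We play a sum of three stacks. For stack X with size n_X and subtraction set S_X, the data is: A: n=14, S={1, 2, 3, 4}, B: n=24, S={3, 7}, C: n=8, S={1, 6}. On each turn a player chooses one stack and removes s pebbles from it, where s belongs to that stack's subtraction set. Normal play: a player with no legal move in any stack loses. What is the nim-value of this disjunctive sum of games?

Stack A, S = {1, 2, 3, 4}:
n :  0  1  2  3  4  5  6  7  8  9 10 11 12 13 14
G :  0  1  2  3  4  0  1  2  3  4  0  1  2  3  4
G_A(14) = 4.
Stack B, S = {3, 7}:
n :  0  1  2  3  4  5  6  7  8  9 10 11 12 13 14 15 16 17 18 19 20 21 22 23 24
G :  0  0  0  1  1  1  0  2  2  1  0  0  0  1  1  1  0  2  2  1  0  0  0  1  1
G_B(24) = 1.
Stack C, S = {1, 6}:
G(0) = 0
G(1) = mex{0} = 1
G(2) = mex{1} = 0
G(3) = mex{0} = 1
G(4) = mex{1} = 0
G(5) = mex{0} = 1
G(6) = mex{1,0} = 2
G(7) = mex{2,1} = 0
G(8) = mex{0,0} = 1
G_C(8) = 1.
Combined Grundy value = 4 ⊕ 1 ⊕ 1 = 4.

4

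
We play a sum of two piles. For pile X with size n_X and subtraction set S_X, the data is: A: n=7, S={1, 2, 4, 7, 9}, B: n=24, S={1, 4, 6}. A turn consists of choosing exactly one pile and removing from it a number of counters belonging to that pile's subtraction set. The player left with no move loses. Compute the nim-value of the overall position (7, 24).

3

Pile A, S = {1, 2, 4, 7, 9}:
G(0) = 0
G(1) = mex{0} = 1
G(2) = mex{1,0} = 2
G(3) = mex{2,1} = 0
G(4) = mex{0,2,0} = 1
G(5) = mex{1,0,1} = 2
G(6) = mex{2,1,2} = 0
G(7) = mex{0,2,0,0} = 1
G_A(7) = 1.
Pile B, S = {1, 4, 6}:
G(0) = 0
G(1) = mex{0} = 1
G(2) = mex{1} = 0
G(3) = mex{0} = 1
G(4) = mex{1,0} = 2
G(5) = mex{2,1} = 0
G(6) = mex{0,0,0} = 1
G(7) = mex{1,1,1} = 0
G(8) = mex{0,2,0} = 1
G(9) = mex{1,0,1} = 2
G(10) = mex{2,1,2} = 0
G(11) = mex{0,0,0} = 1
G(12) = mex{1,1,1} = 0
G(13) = mex{0,2,0} = 1
G(14) = mex{1,0,1} = 2
G(15) = mex{2,1,2} = 0
G(16) = mex{0,0,0} = 1
G(17) = mex{1,1,1} = 0
G(18) = mex{0,2,0} = 1
G(19) = mex{1,0,1} = 2
G(20) = mex{2,1,2} = 0
G(21) = mex{0,0,0} = 1
G(22) = mex{1,1,1} = 0
G(23) = mex{0,2,0} = 1
G(24) = mex{1,0,1} = 2
G_B(24) = 2.
Combined Grundy value = 1 ⊕ 2 = 3.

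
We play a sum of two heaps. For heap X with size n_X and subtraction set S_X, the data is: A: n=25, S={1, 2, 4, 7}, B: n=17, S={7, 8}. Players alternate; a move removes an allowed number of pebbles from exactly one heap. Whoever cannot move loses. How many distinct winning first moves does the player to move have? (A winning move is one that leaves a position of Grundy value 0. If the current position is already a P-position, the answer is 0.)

Heap A, S = {1, 2, 4, 7}:
G(0) = 0
G(1) = mex{0} = 1
G(2) = mex{1,0} = 2
G(3) = mex{2,1} = 0
G(4) = mex{0,2,0} = 1
G(5) = mex{1,0,1} = 2
G(6) = mex{2,1,2} = 0
G(7) = mex{0,2,0,0} = 1
G(8) = mex{1,0,1,1} = 2
G(9) = mex{2,1,2,2} = 0
G(10) = mex{0,2,0,0} = 1
G(11) = mex{1,0,1,1} = 2
G(12) = mex{2,1,2,2} = 0
G(13) = mex{0,2,0,0} = 1
G(14) = mex{1,0,1,1} = 2
G(15) = mex{2,1,2,2} = 0
G(16) = mex{0,2,0,0} = 1
G(17) = mex{1,0,1,1} = 2
G(18) = mex{2,1,2,2} = 0
G(19) = mex{0,2,0,0} = 1
G(20) = mex{1,0,1,1} = 2
G(21) = mex{2,1,2,2} = 0
G(22) = mex{0,2,0,0} = 1
G(23) = mex{1,0,1,1} = 2
G(24) = mex{2,1,2,2} = 0
G(25) = mex{0,2,0,0} = 1
G_A(25) = 1.
Heap B, S = {7, 8}:
n :  0  1  2  3  4  5  6  7  8  9 10 11 12 13 14 15 16 17
G :  0  0  0  0  0  0  0  1  1  1  1  1  1  1  2  0  0  0
G_B(17) = 0.
Combined Grundy value = 1 ⊕ 0 = 1.
A winning move leaves total XOR = 0, i.e. changes one component's Grundy value g to g ⊕ X where X is the current total.
Heap A: need g' = 1⊕1 = 0. Options: 25−1→G=0, 25−2→G=2, 25−4→G=0, 25−7→G=0. Hits: 3.
Heap B: need g' = 0⊕1 = 1. Options: 17−7→G=1, 17−8→G=1. Hits: 2.

5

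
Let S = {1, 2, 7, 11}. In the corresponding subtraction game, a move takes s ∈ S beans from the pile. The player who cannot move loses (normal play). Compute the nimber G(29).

2

G(0) = 0
G(1) = mex{0} = 1
G(2) = mex{1,0} = 2
G(3) = mex{2,1} = 0
G(4) = mex{0,2} = 1
G(5) = mex{1,0} = 2
G(6) = mex{2,1} = 0
G(7) = mex{0,2,0} = 1
G(8) = mex{1,0,1} = 2
G(9) = mex{2,1,2} = 0
G(10) = mex{0,2,0} = 1
G(11) = mex{1,0,1,0} = 2
G(12) = mex{2,1,2,1} = 0
G(13) = mex{0,2,0,2} = 1
G(14) = mex{1,0,1,0} = 2
G(15) = mex{2,1,2,1} = 0
G(16) = mex{0,2,0,2} = 1
G(17) = mex{1,0,1,0} = 2
G(18) = mex{2,1,2,1} = 0
G(19) = mex{0,2,0,2} = 1
G(20) = mex{1,0,1,0} = 2
G(21) = mex{2,1,2,1} = 0
G(22) = mex{0,2,0,2} = 1
G(23) = mex{1,0,1,0} = 2
G(24) = mex{2,1,2,1} = 0
G(25) = mex{0,2,0,2} = 1
G(26) = mex{1,0,1,0} = 2
G(27) = mex{2,1,2,1} = 0
G(28) = mex{0,2,0,2} = 1
G(29) = mex{1,0,1,0} = 2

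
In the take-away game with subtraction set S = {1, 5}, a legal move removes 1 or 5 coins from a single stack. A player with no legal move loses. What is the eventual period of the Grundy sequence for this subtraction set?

2

G(0) = 0
G(1) = mex{0} = 1
G(2) = mex{1} = 0
G(3) = mex{0} = 1
G(4) = mex{1} = 0
G(5) = mex{0,0} = 1
G(6) = mex{1,1} = 0
G(7) = mex{0,0} = 1
G(8) = mex{1,1} = 0
G(9) = mex{0,0} = 1
G(10) = mex{1,1} = 0
G(11) = mex{0,0} = 1
G(12) = mex{1,1} = 0
G(13) = mex{0,0} = 1
G(14) = mex{1,1} = 0
G(n+2) = G(n) holds for n = 0,…,4 (a full window of length max(S) = 5), so the sequence is purely periodic with period 2.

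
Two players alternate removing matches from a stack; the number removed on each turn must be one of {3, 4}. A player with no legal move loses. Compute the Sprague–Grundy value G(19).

1

G(0) = 0
G(1) = mex{} = 0
G(2) = mex{} = 0
G(3) = mex{0} = 1
G(4) = mex{0,0} = 1
G(5) = mex{0,0} = 1
G(6) = mex{1,0} = 2
G(7) = mex{1,1} = 0
G(8) = mex{1,1} = 0
G(9) = mex{2,1} = 0
G(10) = mex{0,2} = 1
G(11) = mex{0,0} = 1
G(12) = mex{0,0} = 1
G(13) = mex{1,0} = 2
G(14) = mex{1,1} = 0
G(15) = mex{1,1} = 0
G(16) = mex{2,1} = 0
G(17) = mex{0,2} = 1
G(18) = mex{0,0} = 1
G(19) = mex{0,0} = 1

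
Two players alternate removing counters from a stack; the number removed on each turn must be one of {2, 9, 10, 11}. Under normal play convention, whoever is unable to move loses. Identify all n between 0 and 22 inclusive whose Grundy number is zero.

0, 1, 4, 5, 8, 20, 21

G(0) = 0
G(1) = mex{} = 0
G(2) = mex{0} = 1
G(3) = mex{0} = 1
G(4) = mex{1} = 0
G(5) = mex{1} = 0
G(6) = mex{0} = 1
G(7) = mex{0} = 1
G(8) = mex{1} = 0
G(9) = mex{1,0} = 2
G(10) = mex{0,0,0} = 1
G(11) = mex{2,1,0,0} = 3
G(12) = mex{1,1,1,0} = 2
G(13) = mex{3,0,1,1} = 2
G(14) = mex{2,0,0,1} = 3
G(15) = mex{2,1,0,0} = 3
G(16) = mex{3,1,1,0} = 2
G(17) = mex{3,0,1,1} = 2
G(18) = mex{2,2,0,1} = 3
G(19) = mex{2,1,2,0} = 3
G(20) = mex{3,3,1,2} = 0
G(21) = mex{3,2,3,1} = 0
G(22) = mex{0,2,2,3} = 1
P-positions are exactly the n with G(n) = 0.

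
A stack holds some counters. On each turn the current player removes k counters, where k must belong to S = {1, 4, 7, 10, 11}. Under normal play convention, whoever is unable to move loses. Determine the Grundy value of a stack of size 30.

4

n :  0  1  2  3  4  5  6  7  8  9 10 11 12 13 14 15 16 17 18 19 20 21 22 23 24 25 26 27 28 29 30
G :  0  1  0  1  2  0  1  2  0  1  2  3  2  3  0  1  3  0  1  3  0  1  0  1  2  3  2  4  3  2  4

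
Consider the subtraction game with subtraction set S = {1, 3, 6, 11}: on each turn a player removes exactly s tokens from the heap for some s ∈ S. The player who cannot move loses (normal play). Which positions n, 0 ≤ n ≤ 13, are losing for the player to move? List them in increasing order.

0, 2, 4, 9

n :  0  1  2  3  4  5  6  7  8  9 10 11 12 13
G :  0  1  0  1  0  1  2  3  2  0  1  3  4  2
P-positions are exactly the n with G(n) = 0.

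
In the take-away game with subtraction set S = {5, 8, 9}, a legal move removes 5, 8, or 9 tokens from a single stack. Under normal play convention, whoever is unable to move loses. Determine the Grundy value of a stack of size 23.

1

n :  0  1  2  3  4  5  6  7  8  9 10 11 12 13 14 15 16 17 18 19 20 21 22 23
G :  0  0  0  0  0  1  1  1  1  1  2  2  2  2  0  0  0  0  0  1  1  1  1  1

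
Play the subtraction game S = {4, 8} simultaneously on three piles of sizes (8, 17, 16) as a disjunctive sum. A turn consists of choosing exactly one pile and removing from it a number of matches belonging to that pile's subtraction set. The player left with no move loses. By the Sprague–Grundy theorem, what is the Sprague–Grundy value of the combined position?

2

All piles use S = {4, 8}:
G(0) = 0
G(1) = mex{} = 0
G(2) = mex{} = 0
G(3) = mex{} = 0
G(4) = mex{0} = 1
G(5) = mex{0} = 1
G(6) = mex{0} = 1
G(7) = mex{0} = 1
G(8) = mex{1,0} = 2
G(9) = mex{1,0} = 2
G(10) = mex{1,0} = 2
G(11) = mex{1,0} = 2
G(12) = mex{2,1} = 0
G(13) = mex{2,1} = 0
G(14) = mex{2,1} = 0
G(15) = mex{2,1} = 0
G(16) = mex{0,2} = 1
G(17) = mex{0,2} = 1
Pile A: G(8) = 2.
Pile B: G(17) = 1.
Pile C: G(16) = 1.
Combined Grundy value = 2 ⊕ 1 ⊕ 1 = 2.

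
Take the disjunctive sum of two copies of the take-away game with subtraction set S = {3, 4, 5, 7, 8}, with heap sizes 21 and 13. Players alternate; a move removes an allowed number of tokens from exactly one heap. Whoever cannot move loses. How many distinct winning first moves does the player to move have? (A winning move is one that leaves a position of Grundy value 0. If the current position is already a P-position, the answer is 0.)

3

All heaps use S = {3, 4, 5, 7, 8}:
G(0) = 0
G(1) = mex{} = 0
G(2) = mex{} = 0
G(3) = mex{0} = 1
G(4) = mex{0,0} = 1
G(5) = mex{0,0,0} = 1
G(6) = mex{1,0,0} = 2
G(7) = mex{1,1,0,0} = 2
G(8) = mex{1,1,1,0,0} = 2
G(9) = mex{2,1,1,0,0} = 3
G(10) = mex{2,2,1,1,0} = 3
G(11) = mex{2,2,2,1,1} = 0
G(12) = mex{3,2,2,1,1} = 0
G(13) = mex{3,3,2,2,1} = 0
G(14) = mex{0,3,3,2,2} = 1
G(15) = mex{0,0,3,2,2} = 1
G(16) = mex{0,0,0,3,2} = 1
G(17) = mex{1,0,0,3,3} = 2
G(18) = mex{1,1,0,0,3} = 2
G(19) = mex{1,1,1,0,0} = 2
G(20) = mex{2,1,1,0,0} = 3
G(21) = mex{2,2,1,1,0} = 3
Heap A: G(21) = 3.
Heap B: G(13) = 0.
Combined Grundy value = 3 ⊕ 0 = 3.
A winning move leaves total XOR = 0, i.e. changes one component's Grundy value g to g ⊕ X where X is the current total.
Heap A: need g' = 3⊕3 = 0. Options: 21−3→G=2, 21−4→G=2, 21−5→G=1, 21−7→G=1, 21−8→G=0. Hits: 1.
Heap B: need g' = 0⊕3 = 3. Options: 13−3→G=3, 13−4→G=3, 13−5→G=2, 13−7→G=2, 13−8→G=1. Hits: 2.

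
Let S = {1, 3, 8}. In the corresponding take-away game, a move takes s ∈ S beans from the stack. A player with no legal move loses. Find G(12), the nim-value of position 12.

1

G(0) = 0
G(1) = mex{0} = 1
G(2) = mex{1} = 0
G(3) = mex{0,0} = 1
G(4) = mex{1,1} = 0
G(5) = mex{0,0} = 1
G(6) = mex{1,1} = 0
G(7) = mex{0,0} = 1
G(8) = mex{1,1,0} = 2
G(9) = mex{2,0,1} = 3
G(10) = mex{3,1,0} = 2
G(11) = mex{2,2,1} = 0
G(12) = mex{0,3,0} = 1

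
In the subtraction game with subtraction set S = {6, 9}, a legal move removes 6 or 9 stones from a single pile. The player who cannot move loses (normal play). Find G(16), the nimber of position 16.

0

G(0) = 0
G(1) = mex{} = 0
G(2) = mex{} = 0
G(3) = mex{} = 0
G(4) = mex{} = 0
G(5) = mex{} = 0
G(6) = mex{0} = 1
G(7) = mex{0} = 1
G(8) = mex{0} = 1
G(9) = mex{0,0} = 1
G(10) = mex{0,0} = 1
G(11) = mex{0,0} = 1
G(12) = mex{1,0} = 2
G(13) = mex{1,0} = 2
G(14) = mex{1,0} = 2
G(15) = mex{1,1} = 0
G(16) = mex{1,1} = 0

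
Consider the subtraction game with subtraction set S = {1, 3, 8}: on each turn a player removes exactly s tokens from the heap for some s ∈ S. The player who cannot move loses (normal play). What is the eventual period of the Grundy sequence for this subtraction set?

G(0) = 0
G(1) = mex{0} = 1
G(2) = mex{1} = 0
G(3) = mex{0,0} = 1
G(4) = mex{1,1} = 0
G(5) = mex{0,0} = 1
G(6) = mex{1,1} = 0
G(7) = mex{0,0} = 1
G(8) = mex{1,1,0} = 2
G(9) = mex{2,0,1} = 3
G(10) = mex{3,1,0} = 2
G(11) = mex{2,2,1} = 0
G(12) = mex{0,3,0} = 1
G(13) = mex{1,2,1} = 0
G(14) = mex{0,0,0} = 1
G(15) = mex{1,1,1} = 0
G(16) = mex{0,0,2} = 1
G(17) = mex{1,1,3} = 0
G(18) = mex{0,0,2} = 1
G(19) = mex{1,1,0} = 2
G(20) = mex{2,0,1} = 3
G(21) = mex{3,1,0} = 2
G(22) = mex{2,2,1} = 0
G(23) = mex{0,3,0} = 1
G(n+11) = G(n) holds for n = 0,…,7 (a full window of length max(S) = 8), so the sequence is purely periodic with period 11.

11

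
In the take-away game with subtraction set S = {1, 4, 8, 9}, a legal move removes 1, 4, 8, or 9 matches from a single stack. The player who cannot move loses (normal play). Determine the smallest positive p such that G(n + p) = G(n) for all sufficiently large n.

G(0) = 0
G(1) = mex{0} = 1
G(2) = mex{1} = 0
G(3) = mex{0} = 1
G(4) = mex{1,0} = 2
G(5) = mex{2,1} = 0
G(6) = mex{0,0} = 1
G(7) = mex{1,1} = 0
G(8) = mex{0,2,0} = 1
G(9) = mex{1,0,1,0} = 2
G(10) = mex{2,1,0,1} = 3
G(11) = mex{3,0,1,0} = 2
G(12) = mex{2,1,2,1} = 0
G(13) = mex{0,2,0,2} = 1
G(14) = mex{1,3,1,0} = 2
G(15) = mex{2,2,0,1} = 3
G(16) = mex{3,0,1,0} = 2
G(17) = mex{2,1,2,1} = 0
G(18) = mex{0,2,3,2} = 1
G(19) = mex{1,3,2,3} = 0
G(20) = mex{0,2,0,2} = 1
G(21) = mex{1,0,1,0} = 2
G(22) = mex{2,1,2,1} = 0
G(23) = mex{0,0,3,2} = 1
G(24) = mex{1,1,2,3} = 0
G(25) = mex{0,2,0,2} = 1
G(26) = mex{1,0,1,0} = 2
G(27) = mex{2,1,0,1} = 3
G(28) = mex{3,0,1,0} = 2
G(29) = mex{2,1,2,1} = 0
G(30) = mex{0,2,0,2} = 1
G(31) = mex{1,3,1,0} = 2
G(32) = mex{2,2,0,1} = 3
G(33) = mex{3,0,1,0} = 2
G(34) = mex{2,1,2,1} = 0
G(35) = mex{0,2,3,2} = 1
G(n+17) = G(n) holds for n = 0,…,8 (a full window of length max(S) = 9), so the sequence is purely periodic with period 17.

17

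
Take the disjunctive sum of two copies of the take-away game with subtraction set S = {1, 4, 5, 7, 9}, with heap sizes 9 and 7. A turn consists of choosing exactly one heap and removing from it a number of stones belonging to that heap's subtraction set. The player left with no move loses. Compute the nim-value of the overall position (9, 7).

2

All heaps use S = {1, 4, 5, 7, 9}:
G(0) = 0
G(1) = mex{0} = 1
G(2) = mex{1} = 0
G(3) = mex{0} = 1
G(4) = mex{1,0} = 2
G(5) = mex{2,1,0} = 3
G(6) = mex{3,0,1} = 2
G(7) = mex{2,1,0,0} = 3
G(8) = mex{3,2,1,1} = 0
G(9) = mex{0,3,2,0,0} = 1
Heap A: G(9) = 1.
Heap B: G(7) = 3.
Combined Grundy value = 1 ⊕ 3 = 2.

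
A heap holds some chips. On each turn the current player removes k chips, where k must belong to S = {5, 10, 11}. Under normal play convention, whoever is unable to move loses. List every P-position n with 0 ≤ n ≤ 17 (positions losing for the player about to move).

0, 1, 2, 3, 4, 16, 17

n :  0  1  2  3  4  5  6  7  8  9 10 11 12 13 14 15 16 17
G :  0  0  0  0  0  1  1  1  1  1  2  2  2  2  2  3  0  0
P-positions are exactly the n with G(n) = 0.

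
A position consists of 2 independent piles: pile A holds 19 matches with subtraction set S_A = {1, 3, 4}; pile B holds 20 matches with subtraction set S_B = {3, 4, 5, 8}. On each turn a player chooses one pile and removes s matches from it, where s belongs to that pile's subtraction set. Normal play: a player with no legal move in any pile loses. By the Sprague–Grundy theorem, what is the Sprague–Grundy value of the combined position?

0

Pile A, S = {1, 3, 4}:
G(0) = 0
G(1) = mex{0} = 1
G(2) = mex{1} = 0
G(3) = mex{0,0} = 1
G(4) = mex{1,1,0} = 2
G(5) = mex{2,0,1} = 3
G(6) = mex{3,1,0} = 2
G(7) = mex{2,2,1} = 0
G(8) = mex{0,3,2} = 1
G(9) = mex{1,2,3} = 0
G(10) = mex{0,0,2} = 1
G(11) = mex{1,1,0} = 2
G(12) = mex{2,0,1} = 3
G(13) = mex{3,1,0} = 2
G(14) = mex{2,2,1} = 0
G(15) = mex{0,3,2} = 1
G(16) = mex{1,2,3} = 0
G(17) = mex{0,0,2} = 1
G(18) = mex{1,1,0} = 2
G(19) = mex{2,0,1} = 3
G_A(19) = 3.
Pile B, S = {3, 4, 5, 8}:
G(0) = 0
G(1) = mex{} = 0
G(2) = mex{} = 0
G(3) = mex{0} = 1
G(4) = mex{0,0} = 1
G(5) = mex{0,0,0} = 1
G(6) = mex{1,0,0} = 2
G(7) = mex{1,1,0} = 2
G(8) = mex{1,1,1,0} = 2
G(9) = mex{2,1,1,0} = 3
G(10) = mex{2,2,1,0} = 3
G(11) = mex{2,2,2,1} = 0
G(12) = mex{3,2,2,1} = 0
G(13) = mex{3,3,2,1} = 0
G(14) = mex{0,3,3,2} = 1
G(15) = mex{0,0,3,2} = 1
G(16) = mex{0,0,0,2} = 1
G(17) = mex{1,0,0,3} = 2
G(18) = mex{1,1,0,3} = 2
G(19) = mex{1,1,1,0} = 2
G(20) = mex{2,1,1,0} = 3
G_B(20) = 3.
Combined Grundy value = 3 ⊕ 3 = 0.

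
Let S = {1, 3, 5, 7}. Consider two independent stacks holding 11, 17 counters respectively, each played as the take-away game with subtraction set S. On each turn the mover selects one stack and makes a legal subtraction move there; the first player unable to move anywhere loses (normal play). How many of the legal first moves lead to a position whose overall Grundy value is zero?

All stacks use S = {1, 3, 5, 7}:
G(0) = 0
G(1) = mex{0} = 1
G(2) = mex{1} = 0
G(3) = mex{0,0} = 1
G(4) = mex{1,1} = 0
G(5) = mex{0,0,0} = 1
G(6) = mex{1,1,1} = 0
G(7) = mex{0,0,0,0} = 1
G(8) = mex{1,1,1,1} = 0
G(9) = mex{0,0,0,0} = 1
G(10) = mex{1,1,1,1} = 0
G(11) = mex{0,0,0,0} = 1
G(12) = mex{1,1,1,1} = 0
G(13) = mex{0,0,0,0} = 1
G(14) = mex{1,1,1,1} = 0
G(15) = mex{0,0,0,0} = 1
G(16) = mex{1,1,1,1} = 0
G(17) = mex{0,0,0,0} = 1
Stack A: G(11) = 1.
Stack B: G(17) = 1.
Combined Grundy value = 1 ⊕ 1 = 0.
A winning move leaves total XOR = 0, i.e. changes one component's Grundy value g to g ⊕ X where X is the current total.
Stack A: target g' = 1⊕0 = 1, but every legal move changes the Grundy value (mex property), so 0 moves.
Stack B: target g' = 1⊕0 = 1, but every legal move changes the Grundy value (mex property), so 0 moves.

0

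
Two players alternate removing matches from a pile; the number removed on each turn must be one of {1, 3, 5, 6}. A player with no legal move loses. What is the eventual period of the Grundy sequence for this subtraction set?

11

n :  0  1  2  3  4  5  6  7  8  9 10 11 12 13 14 15 16 17 18 19 20 21 22 23
G :  0  1  0  1  0  1  2  3  2  3  2  0  1  0  1  0  1  2  3  2  3  2  0  1
G(n+11) = G(n) holds for n = 0,…,5 (a full window of length max(S) = 6), so the sequence is purely periodic with period 11.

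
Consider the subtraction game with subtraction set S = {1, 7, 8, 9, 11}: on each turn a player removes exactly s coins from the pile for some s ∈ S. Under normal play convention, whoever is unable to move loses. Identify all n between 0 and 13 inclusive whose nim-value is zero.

n :  0  1  2  3  4  5  6  7  8  9 10 11 12 13
G :  0  1  0  1  0  1  0  1  2  3  2  3  2  3
P-positions are exactly the n with G(n) = 0.

0, 2, 4, 6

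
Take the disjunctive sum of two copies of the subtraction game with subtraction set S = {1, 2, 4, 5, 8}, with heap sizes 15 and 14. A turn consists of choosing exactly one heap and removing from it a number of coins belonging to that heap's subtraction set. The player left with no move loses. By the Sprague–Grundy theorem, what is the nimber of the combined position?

All heaps use S = {1, 2, 4, 5, 8}:
n :  0  1  2  3  4  5  6  7  8  9 10 11 12 13 14 15
G :  0  1  2  0  1  2  0  1  2  0  1  2  0  1  2  0
Heap A: G(15) = 0.
Heap B: G(14) = 2.
Combined Grundy value = 0 ⊕ 2 = 2.

2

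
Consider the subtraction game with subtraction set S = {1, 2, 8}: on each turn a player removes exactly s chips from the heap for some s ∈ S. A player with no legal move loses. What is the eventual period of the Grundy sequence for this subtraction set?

3

G(0) = 0
G(1) = mex{0} = 1
G(2) = mex{1,0} = 2
G(3) = mex{2,1} = 0
G(4) = mex{0,2} = 1
G(5) = mex{1,0} = 2
G(6) = mex{2,1} = 0
G(7) = mex{0,2} = 1
G(8) = mex{1,0,0} = 2
G(9) = mex{2,1,1} = 0
G(10) = mex{0,2,2} = 1
G(11) = mex{1,0,0} = 2
G(12) = mex{2,1,1} = 0
G(13) = mex{0,2,2} = 1
G(14) = mex{1,0,0} = 2
G(n+3) = G(n) holds for n = 0,…,7 (a full window of length max(S) = 8), so the sequence is purely periodic with period 3.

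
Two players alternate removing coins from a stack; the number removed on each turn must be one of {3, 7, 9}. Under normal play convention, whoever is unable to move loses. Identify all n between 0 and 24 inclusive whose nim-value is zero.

0, 1, 2, 6, 12, 14, 16, 18, 20, 22, 24

n :  0  1  2  3  4  5  6  7  8  9 10 11 12 13 14 15 16 17 18 19 20 21 22 23 24
G :  0  0  0  1  1  1  0  2  2  1  3  3  0  2  0  1  0  1  0  1  0  1  0  1  0
P-positions are exactly the n with G(n) = 0.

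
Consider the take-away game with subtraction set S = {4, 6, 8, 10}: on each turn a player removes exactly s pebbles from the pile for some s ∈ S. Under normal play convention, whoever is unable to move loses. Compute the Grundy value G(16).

0

n :  0  1  2  3  4  5  6  7  8  9 10 11 12 13 14 15 16
G :  0  0  0  0  1  1  1  1  2  2  2  2  3  3  0  0  0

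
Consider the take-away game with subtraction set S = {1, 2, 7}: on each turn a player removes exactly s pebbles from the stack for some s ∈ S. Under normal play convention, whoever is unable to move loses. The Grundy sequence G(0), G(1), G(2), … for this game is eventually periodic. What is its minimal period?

3

n :  0  1  2  3  4  5  6  7  8  9 10 11 12 13 14
G :  0  1  2  0  1  2  0  1  2  0  1  2  0  1  2
G(n+3) = G(n) holds for n = 0,…,6 (a full window of length max(S) = 7), so the sequence is purely periodic with period 3.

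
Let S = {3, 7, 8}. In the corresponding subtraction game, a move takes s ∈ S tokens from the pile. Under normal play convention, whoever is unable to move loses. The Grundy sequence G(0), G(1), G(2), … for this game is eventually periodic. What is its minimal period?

G(0) = 0
G(1) = mex{} = 0
G(2) = mex{} = 0
G(3) = mex{0} = 1
G(4) = mex{0} = 1
G(5) = mex{0} = 1
G(6) = mex{1} = 0
G(7) = mex{1,0} = 2
G(8) = mex{1,0,0} = 2
G(9) = mex{0,0,0} = 1
G(10) = mex{2,1,0} = 3
G(11) = mex{2,1,1} = 0
G(12) = mex{1,1,1} = 0
G(13) = mex{3,0,1} = 2
G(14) = mex{0,2,0} = 1
G(15) = mex{0,2,2} = 1
G(16) = mex{2,1,2} = 0
G(17) = mex{1,3,1} = 0
G(18) = mex{1,0,3} = 2
G(19) = mex{0,0,0} = 1
G(20) = mex{0,2,0} = 1
G(21) = mex{2,1,2} = 0
G(22) = mex{1,1,1} = 0
G(23) = mex{1,0,1} = 2
G(24) = mex{0,0,0} = 1
G(25) = mex{0,2,0} = 1
From n = 11 onward G(n+5) = G(n); since this holds over max(S) = 8 consecutive positions the period is 5 (pre-period 11).

5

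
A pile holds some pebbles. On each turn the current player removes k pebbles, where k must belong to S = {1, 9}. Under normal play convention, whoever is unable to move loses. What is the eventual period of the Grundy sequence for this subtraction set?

2

G(0) = 0
G(1) = mex{0} = 1
G(2) = mex{1} = 0
G(3) = mex{0} = 1
G(4) = mex{1} = 0
G(5) = mex{0} = 1
G(6) = mex{1} = 0
G(7) = mex{0} = 1
G(8) = mex{1} = 0
G(9) = mex{0,0} = 1
G(10) = mex{1,1} = 0
G(11) = mex{0,0} = 1
G(12) = mex{1,1} = 0
G(13) = mex{0,0} = 1
G(14) = mex{1,1} = 0
G(n+2) = G(n) holds for n = 0,…,8 (a full window of length max(S) = 9), so the sequence is purely periodic with period 2.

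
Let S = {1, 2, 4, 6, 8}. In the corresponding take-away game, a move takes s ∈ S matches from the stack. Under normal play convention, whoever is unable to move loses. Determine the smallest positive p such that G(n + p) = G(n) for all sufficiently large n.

10

n :  0  1  2  3  4  5  6  7  8  9 10 11 12 13 14 15 16 17 18 19 20 21
G :  0  1  2  0  1  2  3  4  5  3  0  1  2  0  1  2  3  4  5  3  0  1
G(n+10) = G(n) holds for n = 0,…,7 (a full window of length max(S) = 8), so the sequence is purely periodic with period 10.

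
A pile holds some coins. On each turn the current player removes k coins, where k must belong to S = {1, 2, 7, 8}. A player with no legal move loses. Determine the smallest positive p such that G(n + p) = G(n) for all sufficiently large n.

3

G(0) = 0
G(1) = mex{0} = 1
G(2) = mex{1,0} = 2
G(3) = mex{2,1} = 0
G(4) = mex{0,2} = 1
G(5) = mex{1,0} = 2
G(6) = mex{2,1} = 0
G(7) = mex{0,2,0} = 1
G(8) = mex{1,0,1,0} = 2
G(9) = mex{2,1,2,1} = 0
G(10) = mex{0,2,0,2} = 1
G(11) = mex{1,0,1,0} = 2
G(12) = mex{2,1,2,1} = 0
G(13) = mex{0,2,0,2} = 1
G(14) = mex{1,0,1,0} = 2
G(n+3) = G(n) holds for n = 0,…,7 (a full window of length max(S) = 8), so the sequence is purely periodic with period 3.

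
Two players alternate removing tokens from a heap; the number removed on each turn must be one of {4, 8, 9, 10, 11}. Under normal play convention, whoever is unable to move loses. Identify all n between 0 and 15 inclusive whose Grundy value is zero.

G(0) = 0
G(1) = mex{} = 0
G(2) = mex{} = 0
G(3) = mex{} = 0
G(4) = mex{0} = 1
G(5) = mex{0} = 1
G(6) = mex{0} = 1
G(7) = mex{0} = 1
G(8) = mex{1,0} = 2
G(9) = mex{1,0,0} = 2
G(10) = mex{1,0,0,0} = 2
G(11) = mex{1,0,0,0,0} = 2
G(12) = mex{2,1,0,0,0} = 3
G(13) = mex{2,1,1,0,0} = 3
G(14) = mex{2,1,1,1,0} = 3
G(15) = mex{2,1,1,1,1} = 0
P-positions are exactly the n with G(n) = 0.

0, 1, 2, 3, 15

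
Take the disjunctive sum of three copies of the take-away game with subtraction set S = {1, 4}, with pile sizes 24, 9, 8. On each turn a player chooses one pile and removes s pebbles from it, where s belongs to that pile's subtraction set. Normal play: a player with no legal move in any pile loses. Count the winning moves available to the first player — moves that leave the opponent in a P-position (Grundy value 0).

1

All piles use S = {1, 4}:
G(0) = 0
G(1) = mex{0} = 1
G(2) = mex{1} = 0
G(3) = mex{0} = 1
G(4) = mex{1,0} = 2
G(5) = mex{2,1} = 0
G(6) = mex{0,0} = 1
G(7) = mex{1,1} = 0
G(8) = mex{0,2} = 1
G(9) = mex{1,0} = 2
G(10) = mex{2,1} = 0
G(11) = mex{0,0} = 1
G(12) = mex{1,1} = 0
G(13) = mex{0,2} = 1
G(14) = mex{1,0} = 2
G(15) = mex{2,1} = 0
G(16) = mex{0,0} = 1
G(17) = mex{1,1} = 0
G(18) = mex{0,2} = 1
G(19) = mex{1,0} = 2
G(20) = mex{2,1} = 0
G(21) = mex{0,0} = 1
G(22) = mex{1,1} = 0
G(23) = mex{0,2} = 1
G(24) = mex{1,0} = 2
Pile A: G(24) = 2.
Pile B: G(9) = 2.
Pile C: G(8) = 1.
Combined Grundy value = 2 ⊕ 2 ⊕ 1 = 1.
A winning move leaves total XOR = 0, i.e. changes one component's Grundy value g to g ⊕ X where X is the current total.
Pile A: need g' = 2⊕1 = 3. Options: 24−1→G=1, 24−4→G=0. Hits: 0.
Pile B: need g' = 2⊕1 = 3. Options: 9−1→G=1, 9−4→G=0. Hits: 0.
Pile C: need g' = 1⊕1 = 0. Options: 8−1→G=0, 8−4→G=2. Hits: 1.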